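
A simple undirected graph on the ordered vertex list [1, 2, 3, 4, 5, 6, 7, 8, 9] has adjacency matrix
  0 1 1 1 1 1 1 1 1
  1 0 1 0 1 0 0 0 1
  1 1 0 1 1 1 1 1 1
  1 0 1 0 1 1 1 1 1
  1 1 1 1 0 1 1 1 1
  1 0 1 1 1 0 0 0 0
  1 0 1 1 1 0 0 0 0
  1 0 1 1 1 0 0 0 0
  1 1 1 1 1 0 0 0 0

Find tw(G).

A width-4 tree decomposition is:
Bags: B1 = {1, 3, 4, 5, 8}  B2 = {1, 3, 4, 5, 9}  B3 = {1, 2, 3, 5, 9}  B4 = {1, 3, 4, 5, 7}  B5 = {1, 3, 4, 5, 6}
Tree: B1–B2, B2–B3, B2–B4, B1–B5
The largest bag has 5 vertices, giving width 4; this decomposition certifies tw(G) ≤ 4. Conversely, {1, 2, 3, 5, 9} is a clique of size 5, and the vertices of any clique must share a bag in every tree decomposition; so some bag has ≥ 5 vertices and tw(G) ≥ 4. Therefore the treewidth is 4.

4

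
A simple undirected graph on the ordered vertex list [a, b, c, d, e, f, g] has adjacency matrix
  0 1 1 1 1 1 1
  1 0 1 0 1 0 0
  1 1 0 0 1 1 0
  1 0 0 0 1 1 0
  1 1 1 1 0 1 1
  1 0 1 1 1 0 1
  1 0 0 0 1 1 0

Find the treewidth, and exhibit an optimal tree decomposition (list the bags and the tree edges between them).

Treewidth 3.
One optimal decomposition is:
Bags: B1 = {a, d, e, f}  B2 = {a, e, f, g}  B3 = {a, c, e, f}  B4 = {a, b, c, e}
Tree: B1–B2, B1–B3, B3–B4

Each bag holds 4 vertices, so the decomposition has width 3, which upper-bounds the treewidth. For the lower bound, the 4 vertices {a, d, e, f} are pairwise adjacent, and any tree decomposition puts a clique entirely inside one bag — forcing width ≥ 3. Therefore the treewidth is 3.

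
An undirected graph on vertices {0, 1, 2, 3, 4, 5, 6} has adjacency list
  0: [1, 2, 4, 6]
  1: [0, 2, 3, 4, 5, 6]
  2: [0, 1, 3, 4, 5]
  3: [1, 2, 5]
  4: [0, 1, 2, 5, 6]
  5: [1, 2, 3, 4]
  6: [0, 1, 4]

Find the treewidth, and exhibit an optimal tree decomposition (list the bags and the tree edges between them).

Every bag has size at most 4, so the width is 4 − 1 = 3 and tw(G) ≤ 3. On the other hand G contains the 4-clique {1, 2, 3, 5}. A clique must lie in a single bag of any decomposition, so no decomposition can have width below 3. Combining the bounds, tw(G) = 3.

Treewidth 3.
Bags: B1 = {0, 1, 2, 4}  B2 = {1, 2, 4, 5}  B3 = {1, 2, 3, 5}  B4 = {0, 1, 4, 6}
Tree: B1–B2, B2–B3, B1–B4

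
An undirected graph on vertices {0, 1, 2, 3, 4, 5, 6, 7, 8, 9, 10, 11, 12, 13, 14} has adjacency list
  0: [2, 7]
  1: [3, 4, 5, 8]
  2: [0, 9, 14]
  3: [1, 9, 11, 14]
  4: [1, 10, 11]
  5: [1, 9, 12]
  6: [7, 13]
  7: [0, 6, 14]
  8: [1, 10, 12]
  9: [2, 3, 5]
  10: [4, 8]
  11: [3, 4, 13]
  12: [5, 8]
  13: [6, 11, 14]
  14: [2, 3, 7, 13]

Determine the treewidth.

A width-3 tree decomposition is:
Bags: B1 = {4, 8, 10, 12}  B2 = {1, 4, 8, 12}  B3 = {1, 4, 5, 12}  B4 = {1, 4, 5, 11}  B5 = {1, 3, 5, 11}  B6 = {3, 5, 9, 11}  B7 = {3, 9, 11, 13}  B8 = {3, 9, 13, 14}  B9 = {2, 9, 13, 14}  B10 = {2, 6, 13, 14}  B11 = {2, 6, 7, 14}  B12 = {0, 2, 6, 7}
Tree: B1–B2, B2–B3, B3–B4, B4–B5, B5–B6, B6–B7, B7–B8, B8–B9, B9–B10, B10–B11, B11–B12
Every bag has size at most 4, so the width is 4 − 1 = 3 and tw(G) ≤ 3. For the lower bound: the 4 vertex sets {8,10,12}, {4}, {1}, {3,5,9,11} are disjoint, each induces a connected subgraph, and every pair is joined by at least one edge of G. Contracting each set to a single vertex therefore yields K_{4} as a minor, and since treewidth is minor-monotone, tw(G) ≥ tw(K_{4}) = 3. Combining the bounds, tw(G) = 3.

3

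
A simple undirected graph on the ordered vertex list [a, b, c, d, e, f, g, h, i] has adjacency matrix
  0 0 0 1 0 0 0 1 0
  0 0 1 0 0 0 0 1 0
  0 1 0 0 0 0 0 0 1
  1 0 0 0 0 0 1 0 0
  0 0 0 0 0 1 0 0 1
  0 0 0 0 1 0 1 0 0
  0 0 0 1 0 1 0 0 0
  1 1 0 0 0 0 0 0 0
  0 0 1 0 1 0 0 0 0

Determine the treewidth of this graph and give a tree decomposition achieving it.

Treewidth 2.
Bags: B1 = {e, f, g}  B2 = {e, g, i}  B3 = {c, g, i}  B4 = {b, c, g}  B5 = {b, g, h}  B6 = {a, g, h}  B7 = {a, d, g}
Tree: B1–B2, B2–B3, B3–B4, B4–B5, B5–B6, B6–B7

Every bag has size at most 3, so the width is 3 − 1 = 2 and tw(G) ≤ 2. The edges g–f–e–i–c–b–h–a–d–g form a cycle, so G is not a tree and its treewidth is at least 2. The upper and lower bounds meet at 2, so that is the treewidth.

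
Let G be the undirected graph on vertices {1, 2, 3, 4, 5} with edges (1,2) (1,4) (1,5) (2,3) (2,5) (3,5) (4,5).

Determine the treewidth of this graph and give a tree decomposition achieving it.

Treewidth 2.
One optimal decomposition is:
Bags: B1 = {1, 2, 5}  B2 = {2, 3, 5}  B3 = {1, 4, 5}
Tree: B1–B2, B1–B3

Every bag has size at most 3, so the width is 3 − 1 = 2 and tw(G) ≤ 2. Conversely, {1, 2, 5} is a clique of size 3, and the vertices of any clique must share a bag in every tree decomposition; so some bag has ≥ 3 vertices and tw(G) ≥ 2. Combining the bounds, tw(G) = 2.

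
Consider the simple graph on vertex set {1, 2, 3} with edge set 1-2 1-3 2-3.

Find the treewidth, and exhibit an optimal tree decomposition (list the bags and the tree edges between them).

Treewidth 2.
Bags: B1 = {1, 2, 3}
Tree: (single bag)

A single bag containing all 3 vertices is trivially a valid decomposition of width 2. On the other hand G contains the 3-clique {1, 2, 3}. A clique must lie in a single bag of any decomposition, so no decomposition can have width below 2. The upper and lower bounds meet at 2, so that is the treewidth.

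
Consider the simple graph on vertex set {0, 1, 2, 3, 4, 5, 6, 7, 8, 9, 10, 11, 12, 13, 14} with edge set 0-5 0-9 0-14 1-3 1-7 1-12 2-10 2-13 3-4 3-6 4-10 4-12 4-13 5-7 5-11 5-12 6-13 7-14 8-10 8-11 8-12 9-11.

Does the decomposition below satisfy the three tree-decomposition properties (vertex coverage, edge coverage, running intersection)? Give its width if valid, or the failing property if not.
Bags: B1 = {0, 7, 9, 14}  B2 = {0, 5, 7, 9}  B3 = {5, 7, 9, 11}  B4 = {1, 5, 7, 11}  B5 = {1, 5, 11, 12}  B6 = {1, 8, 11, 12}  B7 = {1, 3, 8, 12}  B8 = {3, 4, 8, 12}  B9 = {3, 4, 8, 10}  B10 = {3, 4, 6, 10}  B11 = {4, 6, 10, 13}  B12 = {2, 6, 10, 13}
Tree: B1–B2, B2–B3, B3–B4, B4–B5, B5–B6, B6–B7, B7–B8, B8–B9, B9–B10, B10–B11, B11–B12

Yes; width 3.

Every vertex of G appears in some bag (union = {0, 1, 2, 3, 4, 5, 6, 7, 8, 9, 10, 11, 12, 13, 14}); every edge is covered by a bag; and for each vertex v the set of bags containing v is connected in the bag tree. The decomposition is therefore valid. The largest bag has 4 vertices, so the width is 3.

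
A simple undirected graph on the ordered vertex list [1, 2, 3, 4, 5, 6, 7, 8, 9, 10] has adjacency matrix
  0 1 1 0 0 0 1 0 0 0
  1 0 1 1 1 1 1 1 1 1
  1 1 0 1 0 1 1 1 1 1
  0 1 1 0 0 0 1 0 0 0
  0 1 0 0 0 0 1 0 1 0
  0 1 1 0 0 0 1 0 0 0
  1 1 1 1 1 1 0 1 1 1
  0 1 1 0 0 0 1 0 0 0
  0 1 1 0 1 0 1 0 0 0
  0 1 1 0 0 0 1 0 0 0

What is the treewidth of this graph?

A width-3 tree decomposition is:
Bags: B1 = {2, 3, 7, 9}  B2 = {1, 2, 3, 7}  B3 = {2, 3, 6, 7}  B4 = {2, 5, 7, 9}  B5 = {2, 3, 7, 8}  B6 = {2, 3, 4, 7}  B7 = {2, 3, 7, 10}
Tree: B1–B2, B1–B3, B1–B4, B3–B5, B5–B6, B1–B7
Every bag has size at most 4, so the width is 4 − 1 = 3 and tw(G) ≤ 3. On the other hand G contains the 4-clique {1, 2, 3, 7}. A clique must lie in a single bag of any decomposition, so no decomposition can have width below 3. The upper and lower bounds meet at 3, so that is the treewidth.

3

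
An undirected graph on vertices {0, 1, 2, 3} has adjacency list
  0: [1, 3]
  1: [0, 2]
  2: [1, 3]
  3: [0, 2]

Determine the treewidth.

2

A width-2 tree decomposition is:
Bags: B1 = {0, 1, 2}  B2 = {0, 2, 3}
Tree: B1–B2
Each bag holds 3 vertices, so the decomposition has width 2, which upper-bounds the treewidth. The edges 0–1–2–3–0 form a cycle, so G is not a tree and its treewidth is at least 2. Therefore the treewidth is 2.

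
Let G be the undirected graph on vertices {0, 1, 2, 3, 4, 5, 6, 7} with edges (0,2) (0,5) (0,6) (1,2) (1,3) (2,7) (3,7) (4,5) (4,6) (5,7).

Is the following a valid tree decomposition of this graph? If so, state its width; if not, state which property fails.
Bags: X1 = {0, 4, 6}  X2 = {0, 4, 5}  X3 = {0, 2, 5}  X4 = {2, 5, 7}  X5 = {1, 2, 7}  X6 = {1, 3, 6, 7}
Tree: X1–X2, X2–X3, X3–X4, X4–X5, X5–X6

A tree decomposition must satisfy three properties: every vertex lies in some bag; for every edge, both endpoints lie together in some bag; and for every vertex, the bags containing it form a connected subtree. Here bags containing vertex 6 are not connected in the tree, so the decomposition is invalid.

No — bags containing vertex 6 are not connected in the tree.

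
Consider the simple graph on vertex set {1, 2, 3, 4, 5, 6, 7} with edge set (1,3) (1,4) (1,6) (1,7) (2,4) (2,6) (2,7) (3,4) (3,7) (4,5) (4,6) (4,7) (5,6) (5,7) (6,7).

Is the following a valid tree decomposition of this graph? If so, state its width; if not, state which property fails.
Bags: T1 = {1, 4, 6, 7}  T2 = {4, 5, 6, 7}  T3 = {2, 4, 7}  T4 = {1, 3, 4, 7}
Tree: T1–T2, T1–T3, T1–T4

No — edge (6,2) lies in no bag.

A tree decomposition must satisfy three properties: every vertex lies in some bag; for every edge, both endpoints lie together in some bag; and for every vertex, the bags containing it form a connected subtree. Here edge (6,2) lies in no bag, so the decomposition is invalid.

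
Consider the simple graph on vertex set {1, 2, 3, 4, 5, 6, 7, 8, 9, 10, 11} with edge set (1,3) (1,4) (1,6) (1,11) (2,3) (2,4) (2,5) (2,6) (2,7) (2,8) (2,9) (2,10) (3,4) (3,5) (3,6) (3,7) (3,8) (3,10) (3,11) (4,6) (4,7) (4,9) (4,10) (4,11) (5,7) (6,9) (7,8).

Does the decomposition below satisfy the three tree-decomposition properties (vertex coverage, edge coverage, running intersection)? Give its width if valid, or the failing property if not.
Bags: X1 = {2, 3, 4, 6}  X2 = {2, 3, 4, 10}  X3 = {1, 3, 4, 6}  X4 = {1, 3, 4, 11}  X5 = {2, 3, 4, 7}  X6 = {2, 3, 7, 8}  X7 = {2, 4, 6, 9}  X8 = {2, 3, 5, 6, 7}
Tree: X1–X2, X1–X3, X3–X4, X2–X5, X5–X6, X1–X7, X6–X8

A tree decomposition must satisfy three properties: every vertex lies in some bag; for every edge, both endpoints lie together in some bag; and for every vertex, the bags containing it form a connected subtree. Here bags containing vertex 6 are not connected in the tree, so the decomposition is invalid.

No — bags containing vertex 6 are not connected in the tree.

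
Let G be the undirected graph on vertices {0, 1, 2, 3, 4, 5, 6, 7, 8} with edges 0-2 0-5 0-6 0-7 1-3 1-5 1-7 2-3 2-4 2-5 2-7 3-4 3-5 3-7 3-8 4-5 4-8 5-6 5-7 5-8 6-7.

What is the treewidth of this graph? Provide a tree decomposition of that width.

Each bag holds 4 vertices, so the decomposition has width 3, which upper-bounds the treewidth. For the lower bound, the 4 vertices {0, 2, 5, 7} are pairwise adjacent, and any tree decomposition puts a clique entirely inside one bag — forcing width ≥ 3. Combining the bounds, tw(G) = 3.

Treewidth 3.
One such decomposition:
Bags: B1 = {2, 3, 5, 7}  B2 = {0, 2, 5, 7}  B3 = {2, 3, 4, 5}  B4 = {3, 4, 5, 8}  B5 = {0, 5, 6, 7}  B6 = {1, 3, 5, 7}
Tree: B1–B2, B1–B3, B3–B4, B2–B5, B1–B6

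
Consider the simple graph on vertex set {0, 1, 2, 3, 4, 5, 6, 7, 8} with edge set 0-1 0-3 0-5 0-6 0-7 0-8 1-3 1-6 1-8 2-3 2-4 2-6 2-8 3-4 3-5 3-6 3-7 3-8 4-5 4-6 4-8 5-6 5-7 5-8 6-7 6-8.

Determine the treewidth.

A width-4 tree decomposition is:
Bags: B1 = {0, 3, 5, 6, 8}  B2 = {3, 4, 5, 6, 8}  B3 = {0, 1, 3, 6, 8}  B4 = {2, 3, 4, 6, 8}  B5 = {0, 3, 5, 6, 7}
Tree: B1–B2, B1–B3, B2–B4, B1–B5
The largest bag has 5 vertices, giving width 4; this decomposition certifies tw(G) ≤ 4. On the other hand G contains the 5-clique {0, 1, 3, 6, 8}. A clique must lie in a single bag of any decomposition, so no decomposition can have width below 4. The upper and lower bounds meet at 4, so that is the treewidth.

4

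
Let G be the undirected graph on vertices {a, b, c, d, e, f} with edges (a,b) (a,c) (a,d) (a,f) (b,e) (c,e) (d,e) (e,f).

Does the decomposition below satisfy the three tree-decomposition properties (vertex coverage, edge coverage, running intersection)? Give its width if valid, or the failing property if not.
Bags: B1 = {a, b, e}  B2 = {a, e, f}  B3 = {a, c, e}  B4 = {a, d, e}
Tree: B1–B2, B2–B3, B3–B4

Yes; width 2.

Vertex coverage: the bags together contain {a, b, c, d, e, f}, the full vertex set. Edge coverage: each edge of G has both endpoints in at least one bag. Running intersection: for every vertex, the bags containing it form a connected subtree. All three properties hold, so this is a valid tree decomposition of width max|bag| − 1 = 2, and hence tw(G) ≤ 2.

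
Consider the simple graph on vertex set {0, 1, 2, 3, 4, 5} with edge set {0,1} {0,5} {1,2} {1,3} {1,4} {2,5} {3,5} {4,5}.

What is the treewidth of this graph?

2

A width-2 tree decomposition is:
Bags: B1 = {0, 1, 5}  B2 = {1, 4, 5}  B3 = {1, 3, 5}  B4 = {1, 2, 5}
Tree: B1–B2, B2–B3, B3–B4
Each bag holds 3 vertices, so the decomposition has width 2, which upper-bounds the treewidth. The edges 1–0–5–4–1 form a cycle, so G is not a tree and its treewidth is at least 2. The upper and lower bounds meet at 2, so that is the treewidth.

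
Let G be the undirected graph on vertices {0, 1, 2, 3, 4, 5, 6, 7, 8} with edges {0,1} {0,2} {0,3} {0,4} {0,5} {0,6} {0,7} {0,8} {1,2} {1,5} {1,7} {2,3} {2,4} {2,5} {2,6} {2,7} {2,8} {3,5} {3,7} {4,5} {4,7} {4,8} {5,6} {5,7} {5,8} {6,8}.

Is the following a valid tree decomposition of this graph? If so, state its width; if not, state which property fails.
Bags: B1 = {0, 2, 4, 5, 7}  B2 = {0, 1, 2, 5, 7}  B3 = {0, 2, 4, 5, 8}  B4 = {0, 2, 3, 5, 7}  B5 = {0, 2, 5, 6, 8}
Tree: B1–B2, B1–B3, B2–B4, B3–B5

Yes; width 4.

Checking the three conditions: (i) the bags cover all of {0, 1, 2, 3, 4, 5, 6, 7, 8}; (ii) for each edge, some bag contains both endpoints; (iii) the bags containing any fixed vertex form a subtree. All hold, so the decomposition is valid with width 5 − 1 = 4.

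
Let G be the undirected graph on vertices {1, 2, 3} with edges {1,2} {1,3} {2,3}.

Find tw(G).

2

A width-2 tree decomposition is:
Bags: B1 = {1, 2, 3}
Tree: (single bag)
With just one bag of size 3, the width is 3 − 1 = 2, so tw(G) ≤ 2. Conversely, {1, 2, 3} is a clique of size 3, and the vertices of any clique must share a bag in every tree decomposition; so some bag has ≥ 3 vertices and tw(G) ≥ 2. Hence tw(G) = 2 exactly.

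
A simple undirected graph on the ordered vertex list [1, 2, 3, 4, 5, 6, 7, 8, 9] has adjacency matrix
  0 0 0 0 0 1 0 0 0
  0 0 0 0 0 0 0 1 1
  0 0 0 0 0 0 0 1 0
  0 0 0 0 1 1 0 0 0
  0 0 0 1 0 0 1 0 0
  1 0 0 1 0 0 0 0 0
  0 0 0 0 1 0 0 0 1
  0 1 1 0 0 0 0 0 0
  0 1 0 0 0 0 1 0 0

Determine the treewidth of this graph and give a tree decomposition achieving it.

Treewidth 1.
Bags: B1 = {3, 8}  B2 = {2, 8}  B3 = {2, 9}  B4 = {7, 9}  B5 = {5, 7}  B6 = {4, 5}  B7 = {4, 6}  B8 = {1, 6}
Tree: B1–B2, B2–B3, B3–B4, B4–B5, B5–B6, B6–B7, B7–B8

Each bag holds 2 vertices, so the decomposition has width 1, which upper-bounds the treewidth. G has an edge, so its treewidth is at least 1. Hence tw(G) = 1 exactly.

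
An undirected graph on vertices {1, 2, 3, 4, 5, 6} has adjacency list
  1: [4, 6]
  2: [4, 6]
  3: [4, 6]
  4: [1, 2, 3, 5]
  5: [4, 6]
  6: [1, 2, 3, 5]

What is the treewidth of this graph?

2

A width-2 tree decomposition is:
Bags: B1 = {2, 4, 6}  B2 = {1, 4, 6}  B3 = {3, 4, 6}  B4 = {4, 5, 6}
Tree: B1–B2, B2–B3, B3–B4
Every bag has size at most 3, so the width is 3 − 1 = 2 and tw(G) ≤ 2. Since 4–2–6–1–4 is a cycle in G, G is not acyclic. Forests are exactly the graphs of treewidth ≤ 1, so tw(G) ≥ 2. Hence tw(G) = 2 exactly.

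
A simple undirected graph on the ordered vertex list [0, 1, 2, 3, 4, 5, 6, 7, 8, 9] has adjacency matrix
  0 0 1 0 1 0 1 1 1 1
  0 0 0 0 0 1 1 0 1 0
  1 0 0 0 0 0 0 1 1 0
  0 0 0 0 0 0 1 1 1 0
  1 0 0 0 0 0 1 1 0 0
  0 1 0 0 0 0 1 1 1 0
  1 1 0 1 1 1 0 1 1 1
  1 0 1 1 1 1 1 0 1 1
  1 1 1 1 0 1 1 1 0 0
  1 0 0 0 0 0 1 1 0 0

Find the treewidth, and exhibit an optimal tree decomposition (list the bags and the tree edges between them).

Treewidth 3.
One such decomposition:
Bags: B1 = {5, 6, 7, 8}  B2 = {0, 6, 7, 8}  B3 = {1, 5, 6, 8}  B4 = {0, 6, 7, 9}  B5 = {0, 4, 6, 7}  B6 = {0, 2, 7, 8}  B7 = {3, 6, 7, 8}
Tree: B1–B2, B1–B3, B2–B4, B2–B5, B2–B6, B1–B7

The largest bag has 4 vertices, giving width 3; this decomposition certifies tw(G) ≤ 3. For the lower bound, the 4 vertices {0, 2, 7, 8} are pairwise adjacent, and any tree decomposition puts a clique entirely inside one bag — forcing width ≥ 3. Combining the bounds, tw(G) = 3.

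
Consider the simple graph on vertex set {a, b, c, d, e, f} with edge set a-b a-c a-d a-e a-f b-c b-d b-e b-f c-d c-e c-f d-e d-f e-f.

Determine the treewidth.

A width-5 tree decomposition is:
Bags: B1 = {a, b, c, d, e, f}
Tree: (single bag)
A single bag containing all 6 vertices is trivially a valid decomposition of width 5. Conversely, {a, b, c, d, e, f} is a clique of size 6, and the vertices of any clique must share a bag in every tree decomposition; so some bag has ≥ 6 vertices and tw(G) ≥ 5. Hence tw(G) = 5 exactly.

5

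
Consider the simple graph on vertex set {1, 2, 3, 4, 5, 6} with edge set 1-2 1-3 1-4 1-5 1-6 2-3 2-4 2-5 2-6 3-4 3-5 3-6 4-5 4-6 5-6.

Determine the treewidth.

A width-5 tree decomposition is:
Bags: B1 = {1, 2, 3, 4, 5, 6}
Tree: (single bag)
A single bag containing all 6 vertices is trivially a valid decomposition of width 5. Conversely, {1, 2, 3, 4, 5, 6} is a clique of size 6, and the vertices of any clique must share a bag in every tree decomposition; so some bag has ≥ 6 vertices and tw(G) ≥ 5. Combining the bounds, tw(G) = 5.

5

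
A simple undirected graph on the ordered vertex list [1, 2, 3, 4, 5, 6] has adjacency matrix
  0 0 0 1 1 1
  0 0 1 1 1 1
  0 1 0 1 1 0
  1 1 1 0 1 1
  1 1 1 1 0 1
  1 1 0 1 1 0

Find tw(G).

A width-3 tree decomposition is:
Bags: B1 = {2, 4, 5, 6}  B2 = {1, 4, 5, 6}  B3 = {2, 3, 4, 5}
Tree: B1–B2, B1–B3
Every bag has size at most 4, so the width is 4 − 1 = 3 and tw(G) ≤ 3. On the other hand G contains the 4-clique {1, 4, 5, 6}. A clique must lie in a single bag of any decomposition, so no decomposition can have width below 3. Combining the bounds, tw(G) = 3.

3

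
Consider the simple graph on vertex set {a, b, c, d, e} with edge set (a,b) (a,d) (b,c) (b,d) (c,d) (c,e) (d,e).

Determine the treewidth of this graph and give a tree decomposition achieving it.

Treewidth 2.
One optimal decomposition is:
Bags: B1 = {a, b, d}  B2 = {b, c, d}  B3 = {c, d, e}
Tree: B1–B2, B2–B3

Every bag has size at most 3, so the width is 3 − 1 = 2 and tw(G) ≤ 2. For the lower bound, the 3 vertices {c, d, e} are pairwise adjacent, and any tree decomposition puts a clique entirely inside one bag — forcing width ≥ 2. Therefore the treewidth is 2.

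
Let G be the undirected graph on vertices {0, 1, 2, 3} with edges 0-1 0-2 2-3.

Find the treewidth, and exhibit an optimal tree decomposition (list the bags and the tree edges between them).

Treewidth 1.
One optimal decomposition is:
Bags: B1 = {0, 1}  B2 = {0, 2}  B3 = {2, 3}
Tree: B1–B2, B2–B3

Each bag holds 2 vertices, so the decomposition has width 1, which upper-bounds the treewidth. Since G has at least one edge (e.g. 1–0), it is not an edgeless graph, so tw(G) ≥ 1. Therefore the treewidth is 1.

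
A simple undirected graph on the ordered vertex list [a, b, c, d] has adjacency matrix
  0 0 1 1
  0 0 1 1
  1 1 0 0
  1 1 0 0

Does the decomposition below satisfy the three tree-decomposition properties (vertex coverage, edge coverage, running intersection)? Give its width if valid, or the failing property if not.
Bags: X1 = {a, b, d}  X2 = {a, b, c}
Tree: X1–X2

Yes; width 2.

Checking the three conditions: (i) the bags cover all of {a, b, c, d}; (ii) for each edge, some bag contains both endpoints; (iii) the bags containing any fixed vertex form a subtree. All hold, so the decomposition is valid with width 3 − 1 = 2.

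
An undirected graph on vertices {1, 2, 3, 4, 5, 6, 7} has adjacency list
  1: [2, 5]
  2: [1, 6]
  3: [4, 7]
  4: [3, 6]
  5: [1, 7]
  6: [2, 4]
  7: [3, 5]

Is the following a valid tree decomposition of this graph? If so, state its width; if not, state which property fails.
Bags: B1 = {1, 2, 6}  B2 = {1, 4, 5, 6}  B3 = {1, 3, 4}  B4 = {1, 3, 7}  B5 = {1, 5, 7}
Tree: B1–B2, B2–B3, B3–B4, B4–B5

No — bags containing vertex 5 are not connected in the tree.

A tree decomposition must satisfy three properties: every vertex lies in some bag; for every edge, both endpoints lie together in some bag; and for every vertex, the bags containing it form a connected subtree. Here bags containing vertex 5 are not connected in the tree, so the decomposition is invalid.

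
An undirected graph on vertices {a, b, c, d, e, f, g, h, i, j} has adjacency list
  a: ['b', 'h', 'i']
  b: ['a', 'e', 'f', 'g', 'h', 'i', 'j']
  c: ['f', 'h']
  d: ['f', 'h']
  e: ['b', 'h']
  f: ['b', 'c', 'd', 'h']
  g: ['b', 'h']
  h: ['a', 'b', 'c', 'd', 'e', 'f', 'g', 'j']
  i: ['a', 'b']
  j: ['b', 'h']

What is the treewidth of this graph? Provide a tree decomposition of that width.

Treewidth 2.
Bags: B1 = {b, f, h}  B2 = {a, b, h}  B3 = {b, g, h}  B4 = {b, e, h}  B5 = {b, h, j}  B6 = {a, b, i}  B7 = {c, f, h}  B8 = {d, f, h}
Tree: B1–B2, B2–B3, B3–B4, B2–B5, B2–B6, B1–B7, B1–B8

The largest bag has 3 vertices, giving width 2; this decomposition certifies tw(G) ≤ 2. On the other hand G contains the 3-clique {d, f, h}. A clique must lie in a single bag of any decomposition, so no decomposition can have width below 2. The upper and lower bounds meet at 2, so that is the treewidth.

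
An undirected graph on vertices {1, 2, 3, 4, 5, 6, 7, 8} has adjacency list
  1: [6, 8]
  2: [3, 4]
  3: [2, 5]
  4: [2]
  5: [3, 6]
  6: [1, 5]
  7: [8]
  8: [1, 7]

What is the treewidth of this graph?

1

A width-1 tree decomposition is:
Bags: B1 = {2, 4}  B2 = {2, 3}  B3 = {3, 5}  B4 = {5, 6}  B5 = {1, 6}  B6 = {1, 8}  B7 = {7, 8}
Tree: B1–B2, B2–B3, B3–B4, B4–B5, B5–B6, B6–B7
The largest bag has 2 vertices, giving width 1; this decomposition certifies tw(G) ≤ 1. Since G has at least one edge (e.g. 4–2), it is not an edgeless graph, so tw(G) ≥ 1. Hence tw(G) = 1 exactly.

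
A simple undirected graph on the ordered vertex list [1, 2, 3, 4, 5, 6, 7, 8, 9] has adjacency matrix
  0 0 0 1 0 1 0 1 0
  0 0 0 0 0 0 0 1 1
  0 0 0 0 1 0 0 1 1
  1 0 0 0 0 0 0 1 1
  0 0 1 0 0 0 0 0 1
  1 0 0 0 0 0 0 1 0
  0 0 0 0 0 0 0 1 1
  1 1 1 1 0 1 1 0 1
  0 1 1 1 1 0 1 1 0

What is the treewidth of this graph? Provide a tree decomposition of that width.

Treewidth 2.
One such decomposition:
Bags: B1 = {3, 8, 9}  B2 = {4, 8, 9}  B3 = {2, 8, 9}  B4 = {3, 5, 9}  B5 = {7, 8, 9}  B6 = {1, 4, 8}  B7 = {1, 6, 8}
Tree: B1–B2, B1–B3, B1–B4, B2–B5, B2–B6, B6–B7

Each bag holds 3 vertices, so the decomposition has width 2, which upper-bounds the treewidth. Conversely, {1, 4, 8} is a clique of size 3, and the vertices of any clique must share a bag in every tree decomposition; so some bag has ≥ 3 vertices and tw(G) ≥ 2. Hence tw(G) = 2 exactly.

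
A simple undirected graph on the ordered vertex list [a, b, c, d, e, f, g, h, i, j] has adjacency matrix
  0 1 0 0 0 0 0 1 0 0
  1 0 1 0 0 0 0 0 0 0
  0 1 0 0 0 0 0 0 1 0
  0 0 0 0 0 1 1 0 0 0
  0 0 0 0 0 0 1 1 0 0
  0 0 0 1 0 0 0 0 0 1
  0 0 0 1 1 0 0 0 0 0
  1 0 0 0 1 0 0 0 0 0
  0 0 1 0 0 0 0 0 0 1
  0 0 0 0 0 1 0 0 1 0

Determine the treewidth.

2

A width-2 tree decomposition is:
Bags: B1 = {c, i, j}  B2 = {c, f, j}  B3 = {c, d, f}  B4 = {c, d, g}  B5 = {c, e, g}  B6 = {c, e, h}  B7 = {a, c, h}  B8 = {a, b, c}
Tree: B1–B2, B2–B3, B3–B4, B4–B5, B5–B6, B6–B7, B7–B8
Every bag has size at most 3, so the width is 3 − 1 = 2 and tw(G) ≤ 2. Since c–i–j–f–d–g–e–h–a–b–c is a cycle in G, G is not acyclic. Forests are exactly the graphs of treewidth ≤ 1, so tw(G) ≥ 2. The upper and lower bounds meet at 2, so that is the treewidth.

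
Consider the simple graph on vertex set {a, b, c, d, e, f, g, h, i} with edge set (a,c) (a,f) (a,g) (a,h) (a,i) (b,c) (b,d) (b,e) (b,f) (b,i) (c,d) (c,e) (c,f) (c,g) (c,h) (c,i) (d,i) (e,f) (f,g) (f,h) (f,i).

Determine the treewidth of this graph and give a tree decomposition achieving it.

Each bag holds 4 vertices, so the decomposition has width 3, which upper-bounds the treewidth. On the other hand G contains the 4-clique {b, c, d, i}. A clique must lie in a single bag of any decomposition, so no decomposition can have width below 3. The upper and lower bounds meet at 3, so that is the treewidth.

Treewidth 3.
One such decomposition:
Bags: B1 = {b, c, f, i}  B2 = {b, c, e, f}  B3 = {a, c, f, i}  B4 = {a, c, f, g}  B5 = {b, c, d, i}  B6 = {a, c, f, h}
Tree: B1–B2, B1–B3, B3–B4, B1–B5, B3–B6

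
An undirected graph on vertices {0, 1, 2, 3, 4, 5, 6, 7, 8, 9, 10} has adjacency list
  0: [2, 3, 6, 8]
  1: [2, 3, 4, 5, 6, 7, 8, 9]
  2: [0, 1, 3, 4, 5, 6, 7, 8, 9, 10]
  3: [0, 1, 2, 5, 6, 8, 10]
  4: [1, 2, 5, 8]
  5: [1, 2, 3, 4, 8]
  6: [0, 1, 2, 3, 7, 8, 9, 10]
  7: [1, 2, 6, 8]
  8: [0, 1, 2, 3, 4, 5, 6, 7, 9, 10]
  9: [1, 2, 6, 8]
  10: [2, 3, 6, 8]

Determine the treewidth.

A width-4 tree decomposition is:
Bags: B1 = {1, 2, 3, 5, 8}  B2 = {1, 2, 4, 5, 8}  B3 = {1, 2, 3, 6, 8}  B4 = {1, 2, 6, 7, 8}  B5 = {2, 3, 6, 8, 10}  B6 = {1, 2, 6, 8, 9}  B7 = {0, 2, 3, 6, 8}
Tree: B1–B2, B1–B3, B3–B4, B3–B5, B4–B6, B3–B7
Every bag has size at most 5, so the width is 5 − 1 = 4 and tw(G) ≤ 4. On the other hand G contains the 5-clique {0, 2, 3, 6, 8}. A clique must lie in a single bag of any decomposition, so no decomposition can have width below 4. The upper and lower bounds meet at 4, so that is the treewidth.

4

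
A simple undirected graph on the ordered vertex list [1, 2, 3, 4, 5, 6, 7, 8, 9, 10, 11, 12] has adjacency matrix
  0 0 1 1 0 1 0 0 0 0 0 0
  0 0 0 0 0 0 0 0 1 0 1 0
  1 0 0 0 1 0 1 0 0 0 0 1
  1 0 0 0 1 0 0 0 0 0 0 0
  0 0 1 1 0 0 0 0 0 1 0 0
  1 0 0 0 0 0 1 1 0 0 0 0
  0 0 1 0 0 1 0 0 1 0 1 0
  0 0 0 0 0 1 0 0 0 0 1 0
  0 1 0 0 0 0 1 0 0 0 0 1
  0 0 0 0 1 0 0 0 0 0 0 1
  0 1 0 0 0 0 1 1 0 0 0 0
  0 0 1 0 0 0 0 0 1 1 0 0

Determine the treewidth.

3

A width-3 tree decomposition is:
Bags: B1 = {1, 4, 5, 10}  B2 = {1, 3, 5, 10}  B3 = {1, 3, 10, 12}  B4 = {1, 3, 6, 12}  B5 = {3, 6, 7, 12}  B6 = {6, 7, 9, 12}  B7 = {6, 7, 8, 9}  B8 = {7, 8, 9, 11}  B9 = {2, 8, 9, 11}
Tree: B1–B2, B2–B3, B3–B4, B4–B5, B5–B6, B6–B7, B7–B8, B8–B9
Each bag holds 4 vertices, so the decomposition has width 3, which upper-bounds the treewidth. For the lower bound: the 4 vertex sets {4,5,10}, {1}, {3}, {6,7,9,12} are disjoint, each induces a connected subgraph, and every pair is joined by at least one edge of G. Contracting each set to a single vertex therefore yields K_{4} as a minor, and since treewidth is minor-monotone, tw(G) ≥ tw(K_{4}) = 3. Hence tw(G) = 3 exactly.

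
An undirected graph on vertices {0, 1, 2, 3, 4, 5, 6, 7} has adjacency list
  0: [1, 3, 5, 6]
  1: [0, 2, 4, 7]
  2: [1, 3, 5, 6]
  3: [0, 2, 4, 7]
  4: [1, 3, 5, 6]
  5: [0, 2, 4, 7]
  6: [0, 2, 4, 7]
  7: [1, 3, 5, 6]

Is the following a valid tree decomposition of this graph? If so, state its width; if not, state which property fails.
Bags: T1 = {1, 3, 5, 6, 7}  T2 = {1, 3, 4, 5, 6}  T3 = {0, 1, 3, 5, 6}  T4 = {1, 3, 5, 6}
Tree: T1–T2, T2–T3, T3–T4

A tree decomposition must satisfy three properties: every vertex lies in some bag; for every edge, both endpoints lie together in some bag; and for every vertex, the bags containing it form a connected subtree. Here vertex 2 appears in no bag, so the decomposition is invalid.

No — vertex 2 appears in no bag.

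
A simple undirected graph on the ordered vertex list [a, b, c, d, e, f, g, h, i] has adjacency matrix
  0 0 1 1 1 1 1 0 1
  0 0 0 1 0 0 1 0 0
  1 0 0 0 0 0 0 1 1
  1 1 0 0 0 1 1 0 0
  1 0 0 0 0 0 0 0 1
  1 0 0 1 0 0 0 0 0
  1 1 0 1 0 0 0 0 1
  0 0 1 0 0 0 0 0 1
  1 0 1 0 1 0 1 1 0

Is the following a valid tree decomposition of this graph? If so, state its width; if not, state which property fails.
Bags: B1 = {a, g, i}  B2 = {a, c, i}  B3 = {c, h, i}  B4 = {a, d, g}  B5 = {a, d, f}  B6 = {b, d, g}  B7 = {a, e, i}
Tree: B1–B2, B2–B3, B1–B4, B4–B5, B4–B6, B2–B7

Yes; width 2.

Checking the three conditions: (i) the bags cover all of {a, b, c, d, e, f, g, h, i}; (ii) for each edge, some bag contains both endpoints; (iii) the bags containing any fixed vertex form a subtree. All hold, so the decomposition is valid with width 3 − 1 = 2.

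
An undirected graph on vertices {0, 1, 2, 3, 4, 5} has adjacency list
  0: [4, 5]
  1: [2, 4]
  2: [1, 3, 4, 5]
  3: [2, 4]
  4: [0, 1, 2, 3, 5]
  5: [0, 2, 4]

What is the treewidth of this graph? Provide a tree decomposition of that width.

Treewidth 2.
One optimal decomposition is:
Bags: B1 = {2, 3, 4}  B2 = {2, 4, 5}  B3 = {1, 2, 4}  B4 = {0, 4, 5}
Tree: B1–B2, B2–B3, B2–B4

Each bag holds 3 vertices, so the decomposition has width 2, which upper-bounds the treewidth. On the other hand G contains the 3-clique {0, 4, 5}. A clique must lie in a single bag of any decomposition, so no decomposition can have width below 2. Hence tw(G) = 2 exactly.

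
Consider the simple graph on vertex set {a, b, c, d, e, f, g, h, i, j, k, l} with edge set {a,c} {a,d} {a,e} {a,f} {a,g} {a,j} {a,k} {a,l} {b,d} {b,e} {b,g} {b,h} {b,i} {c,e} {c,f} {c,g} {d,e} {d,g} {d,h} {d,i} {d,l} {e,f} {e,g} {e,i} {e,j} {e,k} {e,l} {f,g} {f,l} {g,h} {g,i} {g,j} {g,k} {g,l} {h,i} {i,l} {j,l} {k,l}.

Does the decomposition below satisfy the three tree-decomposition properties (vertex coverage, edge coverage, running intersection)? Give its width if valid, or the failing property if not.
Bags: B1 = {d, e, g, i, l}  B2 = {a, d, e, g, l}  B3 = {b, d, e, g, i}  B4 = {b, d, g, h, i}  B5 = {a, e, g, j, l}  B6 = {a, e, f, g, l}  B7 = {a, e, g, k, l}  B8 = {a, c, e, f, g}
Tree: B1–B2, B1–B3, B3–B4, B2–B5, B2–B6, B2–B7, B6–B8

Yes; width 4.

Vertex coverage: the bags together contain {a, b, c, d, e, f, g, h, i, j, k, l}, the full vertex set. Edge coverage: each edge of G has both endpoints in at least one bag. Running intersection: for every vertex, the bags containing it form a connected subtree. All three properties hold, so this is a valid tree decomposition of width max|bag| − 1 = 4, and hence tw(G) ≤ 4.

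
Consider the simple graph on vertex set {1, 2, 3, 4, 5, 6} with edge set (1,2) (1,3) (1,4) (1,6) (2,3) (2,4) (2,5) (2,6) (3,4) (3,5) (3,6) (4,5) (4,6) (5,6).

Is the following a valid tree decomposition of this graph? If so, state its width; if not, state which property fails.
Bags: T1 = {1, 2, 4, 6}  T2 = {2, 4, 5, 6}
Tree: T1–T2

No — vertex 3 appears in no bag.

A tree decomposition must satisfy three properties: every vertex lies in some bag; for every edge, both endpoints lie together in some bag; and for every vertex, the bags containing it form a connected subtree. Here vertex 3 appears in no bag, so the decomposition is invalid.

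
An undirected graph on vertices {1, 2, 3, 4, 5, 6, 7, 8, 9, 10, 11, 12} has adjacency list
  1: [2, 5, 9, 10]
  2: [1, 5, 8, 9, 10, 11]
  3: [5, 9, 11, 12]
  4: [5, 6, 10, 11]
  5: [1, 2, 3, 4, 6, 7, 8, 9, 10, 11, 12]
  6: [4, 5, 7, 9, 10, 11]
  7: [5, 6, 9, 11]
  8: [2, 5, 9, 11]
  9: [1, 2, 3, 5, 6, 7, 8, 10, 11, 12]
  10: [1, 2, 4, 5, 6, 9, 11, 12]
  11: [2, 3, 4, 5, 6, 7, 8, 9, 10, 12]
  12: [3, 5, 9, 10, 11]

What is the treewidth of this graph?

A width-4 tree decomposition is:
Bags: B1 = {5, 6, 9, 10, 11}  B2 = {2, 5, 9, 10, 11}  B3 = {5, 6, 7, 9, 11}  B4 = {5, 9, 10, 11, 12}  B5 = {3, 5, 9, 11, 12}  B6 = {4, 5, 6, 10, 11}  B7 = {2, 5, 8, 9, 11}  B8 = {1, 2, 5, 9, 10}
Tree: B1–B2, B1–B3, B1–B4, B4–B5, B1–B6, B2–B7, B2–B8
Each bag holds 5 vertices, so the decomposition has width 4, which upper-bounds the treewidth. Conversely, {1, 2, 5, 9, 10} is a clique of size 5, and the vertices of any clique must share a bag in every tree decomposition; so some bag has ≥ 5 vertices and tw(G) ≥ 4. Hence tw(G) = 4 exactly.

4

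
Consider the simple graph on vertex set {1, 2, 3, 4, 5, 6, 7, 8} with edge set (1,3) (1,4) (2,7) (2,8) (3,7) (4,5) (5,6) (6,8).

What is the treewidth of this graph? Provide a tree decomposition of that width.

The largest bag has 3 vertices, giving width 2; this decomposition certifies tw(G) ≤ 2. The edges 8–2–7–3–1–4–5–6–8 form a cycle, so G is not a tree and its treewidth is at least 2. Hence tw(G) = 2 exactly.

Treewidth 2.
Bags: B1 = {2, 7, 8}  B2 = {3, 7, 8}  B3 = {1, 3, 8}  B4 = {1, 4, 8}  B5 = {4, 5, 8}  B6 = {5, 6, 8}
Tree: B1–B2, B2–B3, B3–B4, B4–B5, B5–B6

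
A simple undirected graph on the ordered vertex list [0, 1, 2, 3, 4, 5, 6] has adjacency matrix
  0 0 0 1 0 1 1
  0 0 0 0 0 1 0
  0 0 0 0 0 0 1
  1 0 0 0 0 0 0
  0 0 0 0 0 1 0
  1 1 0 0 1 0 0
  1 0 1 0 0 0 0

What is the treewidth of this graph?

1

A width-1 tree decomposition is:
Bags: B1 = {0, 5}  B2 = {1, 5}  B3 = {0, 6}  B4 = {4, 5}  B5 = {2, 6}  B6 = {0, 3}
Tree: B1–B2, B1–B3, B1–B4, B3–B5, B1–B6
The largest bag has 2 vertices, giving width 1; this decomposition certifies tw(G) ≤ 1. G has an edge, so its treewidth is at least 1. The upper and lower bounds meet at 1, so that is the treewidth.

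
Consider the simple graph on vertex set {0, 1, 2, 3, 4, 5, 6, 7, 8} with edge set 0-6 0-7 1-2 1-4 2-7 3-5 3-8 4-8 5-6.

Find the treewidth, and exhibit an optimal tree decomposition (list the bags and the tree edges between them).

Treewidth 2.
Bags: B1 = {3, 4, 8}  B2 = {1, 3, 4}  B3 = {1, 2, 3}  B4 = {2, 3, 7}  B5 = {0, 3, 7}  B6 = {0, 3, 6}  B7 = {3, 5, 6}
Tree: B1–B2, B2–B3, B3–B4, B4–B5, B5–B6, B6–B7

The largest bag has 3 vertices, giving width 2; this decomposition certifies tw(G) ≤ 2. For the lower bound, G contains the cycle 3–8–4–1–2–7–0–6–5–3, so G is not a forest; only forests have treewidth ≤ 1, hence tw(G) ≥ 2. The upper and lower bounds meet at 2, so that is the treewidth.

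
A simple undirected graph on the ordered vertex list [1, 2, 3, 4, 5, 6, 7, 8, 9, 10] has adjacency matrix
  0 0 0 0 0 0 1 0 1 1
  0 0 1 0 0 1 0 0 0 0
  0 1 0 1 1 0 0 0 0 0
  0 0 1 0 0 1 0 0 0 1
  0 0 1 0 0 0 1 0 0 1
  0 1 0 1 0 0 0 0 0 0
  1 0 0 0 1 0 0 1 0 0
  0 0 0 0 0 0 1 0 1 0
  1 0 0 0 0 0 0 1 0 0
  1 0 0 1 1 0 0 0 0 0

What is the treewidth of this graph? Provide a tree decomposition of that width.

The largest bag has 3 vertices, giving width 2; this decomposition certifies tw(G) ≤ 2. Since 6–2–3–4–6 is a cycle in G, G is not acyclic. Forests are exactly the graphs of treewidth ≤ 1, so tw(G) ≥ 2. Therefore the treewidth is 2.

Treewidth 2.
One optimal decomposition is:
Bags: B1 = {2, 4, 6}  B2 = {2, 3, 4}  B3 = {3, 4, 10}  B4 = {3, 5, 10}  B5 = {1, 5, 10}  B6 = {1, 5, 7}  B7 = {1, 7, 9}  B8 = {7, 8, 9}
Tree: B1–B2, B2–B3, B3–B4, B4–B5, B5–B6, B6–B7, B7–B8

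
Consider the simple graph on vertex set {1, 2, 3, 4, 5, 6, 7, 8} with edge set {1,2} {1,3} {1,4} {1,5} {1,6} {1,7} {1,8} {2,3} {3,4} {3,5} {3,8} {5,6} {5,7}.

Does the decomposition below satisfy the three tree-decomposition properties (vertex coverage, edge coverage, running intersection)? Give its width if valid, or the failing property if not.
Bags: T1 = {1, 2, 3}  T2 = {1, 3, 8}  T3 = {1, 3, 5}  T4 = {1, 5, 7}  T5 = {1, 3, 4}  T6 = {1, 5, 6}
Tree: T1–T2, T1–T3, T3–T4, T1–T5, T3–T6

Yes; width 2.

Vertex coverage: the bags together contain {1, 2, 3, 4, 5, 6, 7, 8}, the full vertex set. Edge coverage: each edge of G has both endpoints in at least one bag. Running intersection: for every vertex, the bags containing it form a connected subtree. All three properties hold, so this is a valid tree decomposition of width max|bag| − 1 = 2, and hence tw(G) ≤ 2.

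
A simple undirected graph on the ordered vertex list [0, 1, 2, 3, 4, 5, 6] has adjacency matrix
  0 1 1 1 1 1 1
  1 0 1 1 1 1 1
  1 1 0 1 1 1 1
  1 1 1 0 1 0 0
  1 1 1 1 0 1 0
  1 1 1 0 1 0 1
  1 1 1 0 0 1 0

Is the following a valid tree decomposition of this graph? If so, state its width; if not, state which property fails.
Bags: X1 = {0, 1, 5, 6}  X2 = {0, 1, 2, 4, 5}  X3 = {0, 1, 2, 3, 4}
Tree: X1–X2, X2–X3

No — edge (2,6) lies in no bag.

A tree decomposition must satisfy three properties: every vertex lies in some bag; for every edge, both endpoints lie together in some bag; and for every vertex, the bags containing it form a connected subtree. Here edge (2,6) lies in no bag, so the decomposition is invalid.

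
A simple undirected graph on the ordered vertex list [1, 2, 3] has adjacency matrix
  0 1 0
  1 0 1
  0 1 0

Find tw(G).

A width-1 tree decomposition is:
Bags: B1 = {1, 2}  B2 = {2, 3}
Tree: B1–B2
The largest bag has 2 vertices, giving width 1; this decomposition certifies tw(G) ≤ 1. G has an edge, so its treewidth is at least 1. Therefore the treewidth is 1.

1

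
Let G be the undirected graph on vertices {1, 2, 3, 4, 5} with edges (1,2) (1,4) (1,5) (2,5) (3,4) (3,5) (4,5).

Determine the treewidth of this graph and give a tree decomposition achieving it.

Every bag has size at most 3, so the width is 3 − 1 = 2 and tw(G) ≤ 2. Conversely, {1, 2, 5} is a clique of size 3, and the vertices of any clique must share a bag in every tree decomposition; so some bag has ≥ 3 vertices and tw(G) ≥ 2. Combining the bounds, tw(G) = 2.

Treewidth 2.
One such decomposition:
Bags: B1 = {3, 4, 5}  B2 = {1, 4, 5}  B3 = {1, 2, 5}
Tree: B1–B2, B2–B3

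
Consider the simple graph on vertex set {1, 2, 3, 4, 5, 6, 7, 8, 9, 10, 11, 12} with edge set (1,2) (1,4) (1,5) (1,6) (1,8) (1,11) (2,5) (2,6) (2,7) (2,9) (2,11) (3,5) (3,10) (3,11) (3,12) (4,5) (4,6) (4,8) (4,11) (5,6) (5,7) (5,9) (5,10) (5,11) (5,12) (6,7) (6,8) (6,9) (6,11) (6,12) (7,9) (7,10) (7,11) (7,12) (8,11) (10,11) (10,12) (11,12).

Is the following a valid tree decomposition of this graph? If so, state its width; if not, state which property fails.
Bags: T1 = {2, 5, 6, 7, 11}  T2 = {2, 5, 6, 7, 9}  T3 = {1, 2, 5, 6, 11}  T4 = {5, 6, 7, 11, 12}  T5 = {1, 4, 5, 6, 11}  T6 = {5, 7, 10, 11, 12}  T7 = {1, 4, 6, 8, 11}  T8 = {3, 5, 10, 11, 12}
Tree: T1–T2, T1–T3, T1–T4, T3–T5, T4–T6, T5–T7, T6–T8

Yes; width 4.

Checking the three conditions: (i) the bags cover all of {1, 2, 3, 4, 5, 6, 7, 8, 9, 10, 11, 12}; (ii) for each edge, some bag contains both endpoints; (iii) the bags containing any fixed vertex form a subtree. All hold, so the decomposition is valid with width 5 − 1 = 4.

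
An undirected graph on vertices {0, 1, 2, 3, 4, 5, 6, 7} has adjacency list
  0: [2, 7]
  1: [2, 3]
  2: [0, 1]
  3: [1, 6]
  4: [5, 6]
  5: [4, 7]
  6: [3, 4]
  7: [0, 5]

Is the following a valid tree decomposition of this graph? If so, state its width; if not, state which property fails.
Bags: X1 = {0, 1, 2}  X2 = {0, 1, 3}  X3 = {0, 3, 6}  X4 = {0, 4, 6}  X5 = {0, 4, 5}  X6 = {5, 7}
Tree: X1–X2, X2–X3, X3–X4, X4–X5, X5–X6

No — edge (0,7) lies in no bag.

A tree decomposition must satisfy three properties: every vertex lies in some bag; for every edge, both endpoints lie together in some bag; and for every vertex, the bags containing it form a connected subtree. Here edge (0,7) lies in no bag, so the decomposition is invalid.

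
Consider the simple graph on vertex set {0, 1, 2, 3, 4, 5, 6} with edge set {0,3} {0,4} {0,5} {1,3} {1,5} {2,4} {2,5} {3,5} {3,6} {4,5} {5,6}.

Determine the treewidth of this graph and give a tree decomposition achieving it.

Treewidth 2.
One such decomposition:
Bags: B1 = {0, 3, 5}  B2 = {0, 4, 5}  B3 = {2, 4, 5}  B4 = {3, 5, 6}  B5 = {1, 3, 5}
Tree: B1–B2, B2–B3, B1–B4, B4–B5

The largest bag has 3 vertices, giving width 2; this decomposition certifies tw(G) ≤ 2. For the lower bound, the 3 vertices {2, 4, 5} are pairwise adjacent, and any tree decomposition puts a clique entirely inside one bag — forcing width ≥ 2. Combining the bounds, tw(G) = 2.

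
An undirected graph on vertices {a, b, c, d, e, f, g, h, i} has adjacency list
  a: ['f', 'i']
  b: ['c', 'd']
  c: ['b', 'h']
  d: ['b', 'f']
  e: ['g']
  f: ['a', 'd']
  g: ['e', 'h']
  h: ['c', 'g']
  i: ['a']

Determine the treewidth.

1

A width-1 tree decomposition is:
Bags: B1 = {e, g}  B2 = {g, h}  B3 = {c, h}  B4 = {b, c}  B5 = {b, d}  B6 = {d, f}  B7 = {a, f}  B8 = {a, i}
Tree: B1–B2, B2–B3, B3–B4, B4–B5, B5–B6, B6–B7, B7–B8
Every bag has size at most 2, so the width is 2 − 1 = 1 and tw(G) ≤ 1. Since G has at least one edge (e.g. e–g), it is not an edgeless graph, so tw(G) ≥ 1. Hence tw(G) = 1 exactly.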